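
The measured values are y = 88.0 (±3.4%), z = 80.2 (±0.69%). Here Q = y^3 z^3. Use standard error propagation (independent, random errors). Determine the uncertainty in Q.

Products/powers → add relative errors in quadrature, weighted by exponent:
  (3·δy/y)² = (3×0.0340)² = 0.0104;  (3·δz/z)² = (3×0.00690)² = 0.000428
δQ/Q = √(0.0108) = 0.104
Q = 3.52e+11, so δQ = 0.104 × 3.52e+11 = 3.66e+10.

3.66e+10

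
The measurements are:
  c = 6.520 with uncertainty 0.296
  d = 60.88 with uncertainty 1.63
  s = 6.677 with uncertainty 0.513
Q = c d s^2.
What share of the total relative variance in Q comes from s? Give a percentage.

(δQ/Q)² = (1·δc/c)² + (1·δd/d)² + (2·δs/s)²
  c term: (1×0.0454)² = 0.00206
  d term: (1×0.0268)² = 0.000717
  s term: (2×0.0768)² = 0.0236
Total = 0.0264. Share from s = 0.0236/0.0264 = 0.895.

89.5%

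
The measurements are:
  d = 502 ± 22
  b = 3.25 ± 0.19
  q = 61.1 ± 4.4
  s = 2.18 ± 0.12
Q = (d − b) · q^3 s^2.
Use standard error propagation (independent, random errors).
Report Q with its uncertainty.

(5.41 ± 1.33) × 10^8

Let u = d − b = 499. δu = √(δd² + δb²) = √(484 + 0.0361) = 22.0, so δu/u = 0.0441.
Q is then a monomial in u, q, s:
δQ/Q = √((δu/u)² + (3·δq/q)² + (2·δs/s)²) = √(0.00195 + 0.0467 + 0.0121) = 0.246
Q = 5.41e+08, so δQ = 0.246 × 5.41e+08 = 1.33e+08.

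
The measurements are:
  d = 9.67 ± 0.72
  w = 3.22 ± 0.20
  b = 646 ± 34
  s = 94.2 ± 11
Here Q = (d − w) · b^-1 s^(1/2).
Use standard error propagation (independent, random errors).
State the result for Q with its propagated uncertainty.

0.0969 ± 0.0136

Let u = d − w = 6.45. δu = √(δd² + δw²) = √(0.518 + 0.0400) = 0.747, so δu/u = 0.116.
Q is then a monomial in u, b, s:
δQ/Q = √((δu/u)² + (-1·δb/b)² + (½·δs/s)²) = √(0.0134 + 0.00277 + 0.00341) = 0.140
Q = 0.0969, so δQ = 0.140 × 0.0969 = 0.0136.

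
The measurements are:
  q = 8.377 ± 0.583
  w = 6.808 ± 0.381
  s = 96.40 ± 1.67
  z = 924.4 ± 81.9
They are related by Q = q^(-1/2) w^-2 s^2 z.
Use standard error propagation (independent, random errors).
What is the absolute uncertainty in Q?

9670

For a monomial Q ∝ q^(-1/2), w^-2, s^2, z, fractional errors add in quadrature:
  (−½·δq/q)² = (-0.5×0.0696)² = 0.00121;  (-2·δw/w)² = (-2×0.0560)² = 0.0125;  (2·δs/s)² = (2×0.0173)² = 0.00120;  (1·δz/z)² = (1×0.0886)² = 0.00785
δQ/Q = √(0.0228) = 0.151
Q = 64040, so δQ = 0.151 × 64040 = 9670.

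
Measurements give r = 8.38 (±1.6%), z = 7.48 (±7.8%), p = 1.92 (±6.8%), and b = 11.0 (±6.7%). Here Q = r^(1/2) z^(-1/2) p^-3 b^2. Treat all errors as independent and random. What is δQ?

4.47

Relative error in a monomial: (δQ/Q)² = Σ (nᵢ · δxᵢ/xᵢ)².
  (½·δr/r)² = (0.5×0.0160)² = 6.4e-05;  (−½·δz/z)² = (-0.5×0.0780)² = 0.00152;  (-3·δp/p)² = (-3×0.0680)² = 0.0416;  (2·δb/b)² = (2×0.0670)² = 0.0180
δQ/Q = √(0.0612) = 0.247
Q = 18.1, so δQ = 0.247 × 18.1 = 4.47.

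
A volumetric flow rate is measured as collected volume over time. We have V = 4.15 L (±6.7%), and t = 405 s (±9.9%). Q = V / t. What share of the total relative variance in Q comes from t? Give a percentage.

(δQ/Q)² = (1·δV/V)² + (-1·δt/t)²
  V term: (1×0.0670)² = 0.00449
  t term: (-1×0.0990)² = 0.00980
Total = 0.0143. Share from t = 0.00980/0.0143 = 0.686.

68.6%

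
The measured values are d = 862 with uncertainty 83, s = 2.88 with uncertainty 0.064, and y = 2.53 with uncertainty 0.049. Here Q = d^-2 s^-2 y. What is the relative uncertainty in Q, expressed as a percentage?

19.9%

Each factor contributes (exponent × relative error)² to (δQ/Q)²:
  (-2·δd/d)² = (-2×0.0963)² = 0.0371;  (-2·δs/s)² = (-2×0.0222)² = 0.00198;  (1·δy/y)² = (1×0.0194)² = 0.000375
δQ/Q = √(0.0394) = 0.199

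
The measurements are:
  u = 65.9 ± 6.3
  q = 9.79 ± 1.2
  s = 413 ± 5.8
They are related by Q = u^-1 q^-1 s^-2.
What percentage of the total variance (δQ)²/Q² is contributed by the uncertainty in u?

(δQ/Q)² = (-1·δu/u)² + (-1·δq/q)² + (-2·δs/s)²
  u term: (-1×0.0956)² = 0.00914
  q term: (-1×0.123)² = 0.0150
  s term: (-2×0.0140)² = 0.000789
Total = 0.0250. Share from u = 0.00914/0.0250 = 0.366.

36.6%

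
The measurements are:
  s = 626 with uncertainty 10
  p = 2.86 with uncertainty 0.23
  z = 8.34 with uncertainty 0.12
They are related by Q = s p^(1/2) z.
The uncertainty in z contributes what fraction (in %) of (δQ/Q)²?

(δQ/Q)² = (1·δs/s)² + (½·δp/p)² + (1·δz/z)²
  s term: (1×0.0160)² = 0.000255
  p term: (0.5×0.0804)² = 0.00162
  z term: (1×0.0144)² = 0.000207
Total = 0.00208. Share from z = 0.000207/0.00208 = 0.0996.

9.96%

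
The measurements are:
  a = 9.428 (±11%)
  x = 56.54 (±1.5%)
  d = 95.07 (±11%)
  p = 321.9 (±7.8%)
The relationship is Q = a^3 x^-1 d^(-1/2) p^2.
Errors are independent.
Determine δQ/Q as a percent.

Each factor contributes (exponent × relative error)² to (δQ/Q)²:
  (3·δa/a)² = (3×0.110)² = 0.109;  (-1·δx/x)² = (-1×0.0150)² = 0.000225;  (−½·δd/d)² = (-0.5×0.110)² = 0.00302;  (2·δp/p)² = (2×0.0780)² = 0.0243
δQ/Q = √(0.136) = 0.369

36.9%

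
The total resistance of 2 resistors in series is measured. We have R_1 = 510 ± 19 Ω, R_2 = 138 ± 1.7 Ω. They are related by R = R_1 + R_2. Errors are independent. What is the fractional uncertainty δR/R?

0.0294

Sums and differences: (δR)² = Σ (cᵢ δxᵢ)².
  (δR_1)² = 361;  (δR_2)² = 2.89
δR = √(364) = 19.1 Ω
R = 648 Ω, so δR/R = 19.1/648 = 0.0294.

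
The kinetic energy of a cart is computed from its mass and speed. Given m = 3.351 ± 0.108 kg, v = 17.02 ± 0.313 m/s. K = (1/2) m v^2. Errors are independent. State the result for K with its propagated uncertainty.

Since K is a product/quotient, work with relative uncertainties:
  (1·δm/m)² = (1×0.0322)² = 0.00104;  (2·δv/v)² = (2×0.0184)² = 0.00135
δK/K = √(0.00239) = 0.0489
K = 485.4 J, so δK = 0.0489 × 485.4 = 23.7 J.

485.4 ± 23.7 J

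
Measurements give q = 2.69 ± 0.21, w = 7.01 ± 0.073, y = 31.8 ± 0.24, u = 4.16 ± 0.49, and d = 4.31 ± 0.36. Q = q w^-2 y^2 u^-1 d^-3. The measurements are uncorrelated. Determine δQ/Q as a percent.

For a monomial Q ∝ q, w^-2, y^2, u^-1, d^-3, fractional errors add in quadrature:
  (1·δq/q)² = (1×0.0781)² = 0.00609;  (-2·δw/w)² = (-2×0.0104)² = 0.000434;  (2·δy/y)² = (2×0.00755)² = 0.000228;  (-1·δu/u)² = (-1×0.118)² = 0.0139;  (-3·δd/d)² = (-3×0.0835)² = 0.0628
δQ/Q = √(0.0834) = 0.289

28.9%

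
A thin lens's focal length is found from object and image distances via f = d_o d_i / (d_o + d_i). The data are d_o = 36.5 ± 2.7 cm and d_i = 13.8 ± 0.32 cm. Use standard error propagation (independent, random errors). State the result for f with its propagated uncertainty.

10.0 ± 0.264 cm

∂f/∂d_o = (d_i/(d_o+d_i))² = 0.0753;  ∂f/∂d_i = (d_o/(d_o+d_i))² = 0.527
δf = √((∂f/∂d_o · δd_o)² + (∂f/∂d_i · δd_i)²) = √(0.0413 + 0.0284) = 0.264 cm
f = 10.0 cm.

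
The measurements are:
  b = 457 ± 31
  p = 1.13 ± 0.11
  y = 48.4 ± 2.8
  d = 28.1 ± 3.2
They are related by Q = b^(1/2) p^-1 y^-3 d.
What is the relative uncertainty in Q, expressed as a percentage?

Since Q is a product/quotient, work with relative uncertainties:
  (½·δb/b)² = (0.5×0.0678)² = 0.00115;  (-1·δp/p)² = (-1×0.0973)² = 0.00948;  (-3·δy/y)² = (-3×0.0579)² = 0.0301;  (1·δd/d)² = (1×0.114)² = 0.0130
δQ/Q = √(0.0537) = 0.232

23.2%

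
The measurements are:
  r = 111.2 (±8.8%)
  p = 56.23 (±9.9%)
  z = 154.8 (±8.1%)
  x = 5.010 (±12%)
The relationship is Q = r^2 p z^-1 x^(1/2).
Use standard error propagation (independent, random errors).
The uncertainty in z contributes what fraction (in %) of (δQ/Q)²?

(δQ/Q)² = (2·δr/r)² + (1·δp/p)² + (-1·δz/z)² + (½·δx/x)²
  r term: (2×0.0880)² = 0.0310
  p term: (1×0.0990)² = 0.00980
  z term: (-1×0.0810)² = 0.00656
  x term: (0.5×0.120)² = 0.00360
Total = 0.0509. Share from z = 0.00656/0.0509 = 0.129.

12.9%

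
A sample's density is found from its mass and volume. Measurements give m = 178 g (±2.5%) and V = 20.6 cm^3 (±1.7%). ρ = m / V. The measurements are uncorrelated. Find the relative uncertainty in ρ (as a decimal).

Products/powers → add relative errors in quadrature, weighted by exponent:
  (1·δm/m)² = (1×0.0250)² = 0.000625;  (-1·δV/V)² = (-1×0.0170)² = 0.000289
δρ/ρ = √(0.000914) = 0.0302

0.0302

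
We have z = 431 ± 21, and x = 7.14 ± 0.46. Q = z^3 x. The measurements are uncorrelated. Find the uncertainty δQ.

9.13e+07

Since Q is a product/quotient, work with relative uncertainties:
  (3·δz/z)² = (3×0.0487)² = 0.0214;  (1·δx/x)² = (1×0.0644)² = 0.00415
δQ/Q = √(0.0255) = 0.160
Q = 5.72e+08, so δQ = 0.160 × 5.72e+08 = 9.13e+07.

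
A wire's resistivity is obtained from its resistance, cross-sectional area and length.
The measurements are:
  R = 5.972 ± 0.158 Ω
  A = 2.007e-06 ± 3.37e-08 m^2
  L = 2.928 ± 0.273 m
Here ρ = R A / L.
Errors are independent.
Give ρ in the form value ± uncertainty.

(4.094 ± 0.403) × 10^-6 Ω·m

Each factor contributes (exponent × relative error)² to (δρ/ρ)²:
  (1·δR/R)² = (1×0.0265)² = 0.000700;  (1·δA/A)² = (1×0.0168)² = 0.000282;  (-1·δL/L)² = (-1×0.0932)² = 0.00869
δρ/ρ = √(0.00968) = 0.0984
ρ = 4.094e-06 Ω·m, so δρ = 0.0984 × 4.094e-06 = 4.03e-07 Ω·m.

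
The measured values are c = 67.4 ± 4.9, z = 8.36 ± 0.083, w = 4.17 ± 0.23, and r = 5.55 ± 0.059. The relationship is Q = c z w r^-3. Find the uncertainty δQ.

Q is a product of powers, so relative uncertainties combine in quadrature:
  (1·δc/c)² = (1×0.0727)² = 0.00529;  (1·δz/z)² = (1×0.00993)² = 9.86e-05;  (1·δw/w)² = (1×0.0552)² = 0.00304;  (-3·δr/r)² = (-3×0.0106)² = 0.00102
δQ/Q = √(0.00944) = 0.0972
Q = 13.7, so δQ = 0.0972 × 13.7 = 1.34.

1.34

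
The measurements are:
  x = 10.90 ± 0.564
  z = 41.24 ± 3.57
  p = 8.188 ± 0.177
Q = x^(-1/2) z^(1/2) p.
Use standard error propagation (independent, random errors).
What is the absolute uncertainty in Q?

Q is a product of powers, so relative uncertainties combine in quadrature:
  (−½·δx/x)² = (-0.5×0.0517)² = 0.000669;  (½·δz/z)² = (0.5×0.0866)² = 0.00187;  (1·δp/p)² = (1×0.0216)² = 0.000467
δQ/Q = √(0.00301) = 0.0549
Q = 15.93, so δQ = 0.0549 × 15.93 = 0.874.

0.874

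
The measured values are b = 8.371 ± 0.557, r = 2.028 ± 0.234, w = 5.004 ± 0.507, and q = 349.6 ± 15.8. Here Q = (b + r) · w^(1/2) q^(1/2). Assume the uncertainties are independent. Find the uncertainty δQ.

Let u = b + r = 10.40. δu = √(δb² + δr²) = √(0.310 + 0.0548) = 0.604, so δu/u = 0.0581.
Q is then a monomial in u, w, q:
δQ/Q = √((δu/u)² + (½·δw/w)² + (½·δq/q)²) = √(0.00338 + 0.00257 + 0.000511) = 0.0803
Q = 434.9, so δQ = 0.0803 × 434.9 = 34.9.

34.9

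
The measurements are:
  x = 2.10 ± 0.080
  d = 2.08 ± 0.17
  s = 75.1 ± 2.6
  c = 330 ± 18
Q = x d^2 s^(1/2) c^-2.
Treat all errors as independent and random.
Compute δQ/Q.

0.201

For a monomial Q ∝ x, d^2, s^(1/2), c^-2, fractional errors add in quadrature:
  (1·δx/x)² = (1×0.0381)² = 0.00145;  (2·δd/d)² = (2×0.0817)² = 0.0267;  (½·δs/s)² = (0.5×0.0346)² = 0.000300;  (-2·δc/c)² = (-2×0.0545)² = 0.0119
δQ/Q = √(0.0404) = 0.201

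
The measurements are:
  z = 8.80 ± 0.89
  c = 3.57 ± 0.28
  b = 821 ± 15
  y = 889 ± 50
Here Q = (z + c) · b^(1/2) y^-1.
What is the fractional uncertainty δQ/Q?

Let u = z + c = 12.4. δu = √(δz² + δc²) = √(0.792 + 0.0784) = 0.933, so δu/u = 0.0754.
Q is then a monomial in u, b, y:
δQ/Q = √((δu/u)² + (½·δb/b)² + (-1·δy/y)²) = √(0.00569 + 8.35e-05 + 0.00316) = 0.0945

0.0945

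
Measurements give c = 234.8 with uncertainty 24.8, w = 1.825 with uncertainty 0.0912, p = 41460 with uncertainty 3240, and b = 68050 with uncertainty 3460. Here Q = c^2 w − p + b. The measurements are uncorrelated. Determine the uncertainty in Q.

22300

Let h = c^2·w = 100600. δh/h = √((2·δc/c)² + (1·δw/w)²) = √(0.0446 + 0.00250) = 0.217, so δh = 21800.
Q = h − p + b: δQ = √(δh² + δp² + δb²) = √(4.77e+08 + 1.05e+07 + 1.2e+07) = 22300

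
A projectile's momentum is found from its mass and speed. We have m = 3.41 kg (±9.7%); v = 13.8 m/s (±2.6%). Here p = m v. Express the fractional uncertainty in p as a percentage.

10.0%

p is a product of powers, so relative uncertainties combine in quadrature:
  (1·δm/m)² = (1×0.0970)² = 0.00941;  (1·δv/v)² = (1×0.0260)² = 0.000676
δp/p = √(0.0101) = 0.100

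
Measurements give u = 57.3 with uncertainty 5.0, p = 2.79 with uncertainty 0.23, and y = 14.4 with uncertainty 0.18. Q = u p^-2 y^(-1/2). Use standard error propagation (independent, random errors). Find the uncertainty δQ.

0.362

Each factor contributes (exponent × relative error)² to (δQ/Q)²:
  (1·δu/u)² = (1×0.0873)² = 0.00761;  (-2·δp/p)² = (-2×0.0824)² = 0.0272;  (−½·δy/y)² = (-0.5×0.0125)² = 3.91e-05
δQ/Q = √(0.0348) = 0.187
Q = 1.94, so δQ = 0.187 × 1.94 = 0.362.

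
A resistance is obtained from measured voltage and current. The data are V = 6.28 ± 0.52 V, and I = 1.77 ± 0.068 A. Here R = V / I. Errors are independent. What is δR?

0.324 Ω

Each factor contributes (exponent × relative error)² to (δR/R)²:
  (1·δV/V)² = (1×0.0828)² = 0.00686;  (-1·δI/I)² = (-1×0.0384)² = 0.00148
δR/R = √(0.00833) = 0.0913
R = 3.55 Ω, so δR = 0.0913 × 3.55 = 0.324 Ω.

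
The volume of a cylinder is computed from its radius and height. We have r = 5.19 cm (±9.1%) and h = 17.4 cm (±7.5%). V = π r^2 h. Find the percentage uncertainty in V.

19.7%

Since V is a product/quotient, work with relative uncertainties:
  (2·δr/r)² = (2×0.0910)² = 0.0331;  (1·δh/h)² = (1×0.0750)² = 0.00562
δV/V = √(0.0387) = 0.197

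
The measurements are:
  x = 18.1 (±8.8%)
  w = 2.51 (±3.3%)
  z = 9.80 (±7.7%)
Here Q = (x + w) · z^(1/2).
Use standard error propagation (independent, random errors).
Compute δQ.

Let u = x + w = 20.6. δu = √(δx² + δw²) = √(2.54 + 0.00686) = 1.59, so δu/u = 0.0774.
Q is then a monomial in u, z:
δQ/Q = √((δu/u)² + (½·δz/z)²) = √(0.00599 + 0.00148) = 0.0864
Q = 64.5, so δQ = 0.0864 × 64.5 = 5.58.

5.58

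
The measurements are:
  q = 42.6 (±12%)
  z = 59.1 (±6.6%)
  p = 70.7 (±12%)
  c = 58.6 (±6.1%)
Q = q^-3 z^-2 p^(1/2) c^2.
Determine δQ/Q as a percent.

Since Q is a product/quotient, work with relative uncertainties:
  (-3·δq/q)² = (-3×0.120)² = 0.130;  (-2·δz/z)² = (-2×0.0660)² = 0.0174;  (½·δp/p)² = (0.5×0.120)² = 0.00360;  (2·δc/c)² = (2×0.0610)² = 0.0149
δQ/Q = √(0.166) = 0.407

40.7%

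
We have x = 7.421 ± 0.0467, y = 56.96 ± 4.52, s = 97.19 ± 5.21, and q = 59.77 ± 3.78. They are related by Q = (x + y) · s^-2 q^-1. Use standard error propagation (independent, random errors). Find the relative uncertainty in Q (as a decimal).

0.143

Let u = x + y = 64.38. δu = √(δx² + δy²) = √(0.00218 + 20.4) = 4.52, so δu/u = 0.0702.
Q is then a monomial in u, s, q:
δQ/Q = √((δu/u)² + (-2·δs/s)² + (-1·δq/q)²) = √(0.00493 + 0.0115 + 0.00400) = 0.143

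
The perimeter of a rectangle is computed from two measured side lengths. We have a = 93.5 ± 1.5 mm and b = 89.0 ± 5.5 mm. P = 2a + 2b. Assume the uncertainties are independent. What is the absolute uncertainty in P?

Absolute uncertainties add in quadrature for a linear combination:
  (2·δa)² = 9.00;  (2·δb)² = 121
δP = √(130) = 11.4 mm

11.4 mm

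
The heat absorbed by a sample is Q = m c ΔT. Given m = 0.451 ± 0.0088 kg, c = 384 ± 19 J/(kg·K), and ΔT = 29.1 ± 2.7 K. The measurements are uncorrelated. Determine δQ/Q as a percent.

10.7%

Since Q is a product/quotient, work with relative uncertainties:
  (1·δm/m)² = (1×0.0195)² = 0.000381;  (1·δc/c)² = (1×0.0495)² = 0.00245;  (1·δΔT/ΔT)² = (1×0.0928)² = 0.00861
δQ/Q = √(0.0114) = 0.107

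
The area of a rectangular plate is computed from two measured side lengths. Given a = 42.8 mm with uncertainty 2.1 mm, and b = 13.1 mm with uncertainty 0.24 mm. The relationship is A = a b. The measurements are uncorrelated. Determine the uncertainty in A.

For a monomial A ∝ a, b, fractional errors add in quadrature:
  (1·δa/a)² = (1×0.0491)² = 0.00241;  (1·δb/b)² = (1×0.0183)² = 0.000336
δA/A = √(0.00274) = 0.0524
A = 561 mm^2, so δA = 0.0524 × 561 = 29.4 mm^2.

29.4 mm^2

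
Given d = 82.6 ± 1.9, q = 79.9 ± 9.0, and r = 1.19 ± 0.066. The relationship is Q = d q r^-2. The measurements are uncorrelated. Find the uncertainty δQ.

745

Each factor contributes (exponent × relative error)² to (δQ/Q)²:
  (1·δd/d)² = (1×0.0230)² = 0.000529;  (1·δq/q)² = (1×0.113)² = 0.0127;  (-2·δr/r)² = (-2×0.0555)² = 0.0123
δQ/Q = √(0.0255) = 0.160
Q = 4660, so δQ = 0.160 × 4660 = 745.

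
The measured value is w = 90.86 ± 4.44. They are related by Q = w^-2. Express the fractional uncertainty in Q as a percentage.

9.77%

Each factor contributes (exponent × relative error)² to (δQ/Q)²:
  (-2·δw/w)² = (-2×0.0489)² = 0.00955
δQ/Q = √(0.00955) = 0.0977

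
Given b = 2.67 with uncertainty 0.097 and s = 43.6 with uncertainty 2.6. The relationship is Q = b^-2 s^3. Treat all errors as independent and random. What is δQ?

For a monomial Q ∝ b^-2, s^3, fractional errors add in quadrature:
  (-2·δb/b)² = (-2×0.0363)² = 0.00528;  (3·δs/s)² = (3×0.0596)² = 0.0320
δQ/Q = √(0.0373) = 0.193
Q = 11600, so δQ = 0.193 × 11600 = 2240.

2240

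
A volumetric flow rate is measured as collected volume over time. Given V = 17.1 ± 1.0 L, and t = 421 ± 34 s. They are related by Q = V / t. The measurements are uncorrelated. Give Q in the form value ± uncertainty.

Products/powers → add relative errors in quadrature, weighted by exponent:
  (1·δV/V)² = (1×0.0585)² = 0.00342;  (-1·δt/t)² = (-1×0.0808)² = 0.00652
δQ/Q = √(0.00994) = 0.0997
Q = 0.0406 L/s, so δQ = 0.0997 × 0.0406 = 0.00405 L/s.

0.0406 ± 0.00405 L/s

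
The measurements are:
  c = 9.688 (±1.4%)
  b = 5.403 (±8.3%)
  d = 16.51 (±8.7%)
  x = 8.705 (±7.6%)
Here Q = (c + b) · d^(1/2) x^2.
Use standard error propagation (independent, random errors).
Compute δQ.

749

Let u = c + b = 15.09. δu = √(δc² + δb²) = √(0.0184 + 0.201) = 0.469, so δu/u = 0.0310.
Q is then a monomial in u, d, x:
δQ/Q = √((δu/u)² + (½·δd/d)² + (2·δx/x)²) = √(0.000964 + 0.00189 + 0.0231) = 0.161
Q = 4647, so δQ = 0.161 × 4647 = 749.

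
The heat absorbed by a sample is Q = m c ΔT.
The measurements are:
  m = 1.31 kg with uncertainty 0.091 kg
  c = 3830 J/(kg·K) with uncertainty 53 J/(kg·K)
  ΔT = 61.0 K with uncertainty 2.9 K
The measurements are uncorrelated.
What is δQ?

For a monomial Q ∝ m, c, ΔT, fractional errors add in quadrature:
  (1·δm/m)² = (1×0.0695)² = 0.00483;  (1·δc/c)² = (1×0.0138)² = 0.000191;  (1·δΔT/ΔT)² = (1×0.0475)² = 0.00226
δQ/Q = √(0.00728) = 0.0853
Q = 3.06e+05 J, so δQ = 0.0853 × 3.06e+05 = 26100 J.

26100 J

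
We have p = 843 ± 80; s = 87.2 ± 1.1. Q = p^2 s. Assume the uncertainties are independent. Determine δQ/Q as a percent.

Each factor contributes (exponent × relative error)² to (δQ/Q)²:
  (2·δp/p)² = (2×0.0949)² = 0.0360;  (1·δs/s)² = (1×0.0126)² = 0.000159
δQ/Q = √(0.0362) = 0.190

19.0%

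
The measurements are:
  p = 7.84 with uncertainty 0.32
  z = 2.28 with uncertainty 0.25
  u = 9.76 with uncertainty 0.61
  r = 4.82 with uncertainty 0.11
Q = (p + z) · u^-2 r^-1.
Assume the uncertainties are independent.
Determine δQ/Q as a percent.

Let w = p + z = 10.1. δw = √(δp² + δz²) = √(0.102 + 0.0625) = 0.406, so δw/w = 0.0401.
Q is then a monomial in w, u, r:
δQ/Q = √((δw/w)² + (-2·δu/u)² + (-1·δr/r)²) = √(0.00161 + 0.0156 + 0.000521) = 0.133

13.3%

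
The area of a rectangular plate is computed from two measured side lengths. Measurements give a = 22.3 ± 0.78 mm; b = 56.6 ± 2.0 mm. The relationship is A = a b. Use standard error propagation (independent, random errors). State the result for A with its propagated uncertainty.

1260 ± 62.8 mm^2

Since A is a product/quotient, work with relative uncertainties:
  (1·δa/a)² = (1×0.0350)² = 0.00122;  (1·δb/b)² = (1×0.0353)² = 0.00125
δA/A = √(0.00247) = 0.0497
A = 1260 mm^2, so δA = 0.0497 × 1260 = 62.8 mm^2.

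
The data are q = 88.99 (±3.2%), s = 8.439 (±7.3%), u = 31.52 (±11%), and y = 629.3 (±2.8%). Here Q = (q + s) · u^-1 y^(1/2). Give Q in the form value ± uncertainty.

Let w = q + s = 97.43. δw = √(δq² + δs²) = √(8.11 + 0.380) = 2.91, so δw/w = 0.0299.
Q is then a monomial in w, u, y:
δQ/Q = √((δw/w)² + (-1·δu/u)² + (½·δy/y)²) = √(0.000894 + 0.0121 + 0.000196) = 0.115
Q = 77.54, so δQ = 0.115 × 77.54 = 8.91.

77.54 ± 8.91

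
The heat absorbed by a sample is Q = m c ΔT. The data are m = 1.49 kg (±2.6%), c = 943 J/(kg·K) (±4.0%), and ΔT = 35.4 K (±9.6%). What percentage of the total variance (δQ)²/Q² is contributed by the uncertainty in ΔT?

80.2%

(δQ/Q)² = (1·δm/m)² + (1·δc/c)² + (1·δΔT/ΔT)²
  m term: (1×0.0260)² = 0.000676
  c term: (1×0.0400)² = 0.00160
  ΔT term: (1×0.0960)² = 0.00922
Total = 0.0115. Share from ΔT = 0.00922/0.0115 = 0.802.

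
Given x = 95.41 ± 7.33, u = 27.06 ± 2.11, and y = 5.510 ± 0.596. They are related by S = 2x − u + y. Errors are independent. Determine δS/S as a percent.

8.76%

S is a linear combination, so absolute uncertainties add in quadrature:
  (2·δx)² = 215;  (δu)² = 4.45;  (δy)² = 0.355
δS = √(220) = 14.8
S = 169.3, so δS/S = 14.8/169.3 = 0.0876.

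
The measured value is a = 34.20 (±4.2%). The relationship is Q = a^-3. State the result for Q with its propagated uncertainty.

Products/powers → add relative errors in quadrature, weighted by exponent:
  (-3·δa/a)² = (-3×0.0420)² = 0.0159
δQ/Q = √(0.0159) = 0.126
Q = 2.5e-05, so δQ = 0.126 × 2.5e-05 = 3.15e-06.

(2.500 ± 0.315) × 10^-5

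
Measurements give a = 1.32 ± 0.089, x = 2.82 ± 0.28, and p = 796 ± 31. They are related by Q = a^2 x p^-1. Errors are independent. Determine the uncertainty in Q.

0.00106

Relative error in a monomial: (δQ/Q)² = Σ (nᵢ · δxᵢ/xᵢ)².
  (2·δa/a)² = (2×0.0674)² = 0.0182;  (1·δx/x)² = (1×0.0993)² = 0.00986;  (-1·δp/p)² = (-1×0.0389)² = 0.00152
δQ/Q = √(0.0296) = 0.172
Q = 0.00617, so δQ = 0.172 × 0.00617 = 0.00106.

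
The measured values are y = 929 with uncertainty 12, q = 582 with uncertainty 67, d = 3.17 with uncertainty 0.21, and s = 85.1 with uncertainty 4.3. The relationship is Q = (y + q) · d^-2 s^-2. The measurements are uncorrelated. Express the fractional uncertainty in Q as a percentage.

Let u = y + q = 1510. δu = √(δy² + δq²) = √(144 + 4490) = 68.1, so δu/u = 0.0450.
Q is then a monomial in u, d, s:
δQ/Q = √((δu/u)² + (-2·δd/d)² + (-2·δs/s)²) = √(0.00203 + 0.0176 + 0.0102) = 0.173

17.3%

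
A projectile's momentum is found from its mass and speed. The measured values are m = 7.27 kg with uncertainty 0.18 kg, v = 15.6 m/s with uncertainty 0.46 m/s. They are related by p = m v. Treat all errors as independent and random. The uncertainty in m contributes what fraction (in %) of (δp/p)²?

(δp/p)² = (1·δm/m)² + (1·δv/v)²
  m term: (1×0.0248)² = 0.000613
  v term: (1×0.0295)² = 0.000869
Total = 0.00148. Share from m = 0.000613/0.00148 = 0.414.

41.4%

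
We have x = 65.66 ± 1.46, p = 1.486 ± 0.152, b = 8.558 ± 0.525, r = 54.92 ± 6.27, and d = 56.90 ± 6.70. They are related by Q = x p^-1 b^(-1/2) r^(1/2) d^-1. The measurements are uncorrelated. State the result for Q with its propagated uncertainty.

For a monomial Q ∝ x, p^-1, b^(-1/2), r^(1/2), d^-1, fractional errors add in quadrature:
  (1·δx/x)² = (1×0.0222)² = 0.000494;  (-1·δp/p)² = (-1×0.102)² = 0.0105;  (−½·δb/b)² = (-0.5×0.0613)² = 0.000941;  (½·δr/r)² = (0.5×0.114)² = 0.00326;  (-1·δd/d)² = (-1×0.118)² = 0.0139
δQ/Q = √(0.0290) = 0.170
Q = 1.967, so δQ = 0.170 × 1.967 = 0.335.

1.967 ± 0.335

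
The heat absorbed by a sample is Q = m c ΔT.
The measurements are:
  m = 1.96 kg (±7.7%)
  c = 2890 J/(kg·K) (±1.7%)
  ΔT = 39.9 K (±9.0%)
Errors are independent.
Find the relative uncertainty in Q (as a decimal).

Each factor contributes (exponent × relative error)² to (δQ/Q)²:
  (1·δm/m)² = (1×0.0770)² = 0.00593;  (1·δc/c)² = (1×0.0170)² = 0.000289;  (1·δΔT/ΔT)² = (1×0.0900)² = 0.00810
δQ/Q = √(0.0143) = 0.120

0.120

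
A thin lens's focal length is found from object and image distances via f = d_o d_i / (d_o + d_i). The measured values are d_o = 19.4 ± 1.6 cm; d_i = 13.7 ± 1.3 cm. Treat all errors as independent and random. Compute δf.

∂f/∂d_o = (d_i/(d_o+d_i))² = 0.171;  ∂f/∂d_i = (d_o/(d_o+d_i))² = 0.344
δf = √((∂f/∂d_o · δd_o)² + (∂f/∂d_i · δd_i)²) = √(0.0751 + 0.199) = 0.524 cm

0.524 cm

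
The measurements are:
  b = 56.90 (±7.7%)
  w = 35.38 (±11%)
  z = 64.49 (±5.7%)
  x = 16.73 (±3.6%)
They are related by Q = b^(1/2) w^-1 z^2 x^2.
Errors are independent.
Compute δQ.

44200

Since Q is a product/quotient, work with relative uncertainties:
  (½·δb/b)² = (0.5×0.0770)² = 0.00148;  (-1·δw/w)² = (-1×0.110)² = 0.0121;  (2·δz/z)² = (2×0.0570)² = 0.0130;  (2·δx/x)² = (2×0.0360)² = 0.00518
δQ/Q = √(0.0318) = 0.178
Q = 248200, so δQ = 0.178 × 248200 = 44200.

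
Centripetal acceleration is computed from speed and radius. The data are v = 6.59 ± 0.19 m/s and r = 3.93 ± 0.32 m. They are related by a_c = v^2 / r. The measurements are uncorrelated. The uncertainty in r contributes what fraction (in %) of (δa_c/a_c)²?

(δa_c/a_c)² = (2·δv/v)² + (-1·δr/r)²
  v term: (2×0.0288)² = 0.00333
  r term: (-1×0.0814)² = 0.00663
Total = 0.00996. Share from r = 0.00663/0.00996 = 0.666.

66.6%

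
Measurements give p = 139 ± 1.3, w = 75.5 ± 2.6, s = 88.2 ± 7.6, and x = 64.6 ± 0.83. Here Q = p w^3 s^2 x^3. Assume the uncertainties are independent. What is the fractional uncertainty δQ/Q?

0.205

Q is a product of powers, so relative uncertainties combine in quadrature:
  (1·δp/p)² = (1×0.00935)² = 8.75e-05;  (3·δw/w)² = (3×0.0344)² = 0.0107;  (2·δs/s)² = (2×0.0862)² = 0.0297;  (3·δx/x)² = (3×0.0128)² = 0.00149
δQ/Q = √(0.0419) = 0.205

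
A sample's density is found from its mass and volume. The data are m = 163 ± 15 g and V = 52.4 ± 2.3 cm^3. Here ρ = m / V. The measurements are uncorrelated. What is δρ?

0.317 g/cm^3

Each factor contributes (exponent × relative error)² to (δρ/ρ)²:
  (1·δm/m)² = (1×0.0920)² = 0.00847;  (-1·δV/V)² = (-1×0.0439)² = 0.00193
δρ/ρ = √(0.0104) = 0.102
ρ = 3.11 g/cm^3, so δρ = 0.102 × 3.11 = 0.317 g/cm^3.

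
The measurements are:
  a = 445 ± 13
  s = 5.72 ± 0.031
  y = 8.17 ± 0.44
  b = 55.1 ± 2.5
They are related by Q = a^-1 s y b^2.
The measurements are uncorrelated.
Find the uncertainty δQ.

35.0

Q is a product of powers, so relative uncertainties combine in quadrature:
  (-1·δa/a)² = (-1×0.0292)² = 0.000853;  (1·δs/s)² = (1×0.00542)² = 2.94e-05;  (1·δy/y)² = (1×0.0539)² = 0.00290;  (2·δb/b)² = (2×0.0454)² = 0.00823
δQ/Q = √(0.0120) = 0.110
Q = 319, so δQ = 0.110 × 319 = 35.0.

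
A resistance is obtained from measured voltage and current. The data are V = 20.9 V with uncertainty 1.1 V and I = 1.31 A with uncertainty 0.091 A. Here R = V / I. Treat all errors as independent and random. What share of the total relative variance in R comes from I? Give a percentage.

(δR/R)² = (1·δV/V)² + (-1·δI/I)²
  V term: (1×0.0526)² = 0.00277
  I term: (-1×0.0695)² = 0.00483
Total = 0.00760. Share from I = 0.00483/0.00760 = 0.635.

63.5%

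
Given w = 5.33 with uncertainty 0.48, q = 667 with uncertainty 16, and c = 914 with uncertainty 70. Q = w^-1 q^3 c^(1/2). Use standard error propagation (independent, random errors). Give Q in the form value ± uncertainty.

Relative error in a monomial: (δQ/Q)² = Σ (nᵢ · δxᵢ/xᵢ)².
  (-1·δw/w)² = (-1×0.0901)² = 0.00811;  (3·δq/q)² = (3×0.0240)² = 0.00518;  (½·δc/c)² = (0.5×0.0766)² = 0.00147
δQ/Q = √(0.0148) = 0.121
Q = 1.68e+09, so δQ = 0.121 × 1.68e+09 = 2.04e+08.

(1.68 ± 0.204) × 10^9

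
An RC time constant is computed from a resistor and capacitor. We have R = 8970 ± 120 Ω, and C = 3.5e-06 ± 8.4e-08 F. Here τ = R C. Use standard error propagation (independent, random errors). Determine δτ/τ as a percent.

Products/powers → add relative errors in quadrature, weighted by exponent:
  (1·δR/R)² = (1×0.0134)² = 0.000179;  (1·δC/C)² = (1×0.0240)² = 0.000576
δτ/τ = √(0.000755) = 0.0275

2.75%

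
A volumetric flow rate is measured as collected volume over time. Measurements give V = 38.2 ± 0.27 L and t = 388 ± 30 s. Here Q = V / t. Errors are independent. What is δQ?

Relative error in a monomial: (δQ/Q)² = Σ (nᵢ · δxᵢ/xᵢ)².
  (1·δV/V)² = (1×0.00707)² = 5e-05;  (-1·δt/t)² = (-1×0.0773)² = 0.00598
δQ/Q = √(0.00603) = 0.0776
Q = 0.0985 L/s, so δQ = 0.0776 × 0.0985 = 0.00764 L/s.

0.00764 L/s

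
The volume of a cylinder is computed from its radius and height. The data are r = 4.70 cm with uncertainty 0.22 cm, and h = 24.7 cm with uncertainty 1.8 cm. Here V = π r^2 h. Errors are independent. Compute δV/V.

0.119

Since V is a product/quotient, work with relative uncertainties:
  (2·δr/r)² = (2×0.0468)² = 0.00876;  (1·δh/h)² = (1×0.0729)² = 0.00531
δV/V = √(0.0141) = 0.119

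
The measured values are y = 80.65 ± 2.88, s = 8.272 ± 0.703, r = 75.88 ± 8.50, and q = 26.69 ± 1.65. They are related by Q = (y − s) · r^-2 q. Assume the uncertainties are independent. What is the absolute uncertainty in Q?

Let u = y − s = 72.38. δu = √(δy² + δs²) = √(8.29 + 0.494) = 2.96, so δu/u = 0.0410.
Q is then a monomial in u, r, q:
δQ/Q = √((δu/u)² + (-2·δr/r)² + (1·δq/q)²) = √(0.00168 + 0.0502 + 0.00382) = 0.236
Q = 0.3355, so δQ = 0.236 × 0.3355 = 0.0792.

0.0792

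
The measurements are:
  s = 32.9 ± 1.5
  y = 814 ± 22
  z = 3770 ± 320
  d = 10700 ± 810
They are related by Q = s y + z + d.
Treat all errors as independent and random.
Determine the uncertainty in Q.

1670

Let p = s·y = 26800. δp/p = √((1·δs/s)² + (1·δy/y)²) = √(0.00208 + 0.000730) = 0.0530, so δp = 1420.
Q = p + z + d: δQ = √(δp² + δz² + δd²) = √(2.01e+06 + 1.02e+05 + 6.56e+05) = 1670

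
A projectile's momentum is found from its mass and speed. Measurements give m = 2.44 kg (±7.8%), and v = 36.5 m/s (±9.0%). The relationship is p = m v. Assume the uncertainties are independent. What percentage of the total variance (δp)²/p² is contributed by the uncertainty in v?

(δp/p)² = (1·δm/m)² + (1·δv/v)²
  m term: (1×0.0780)² = 0.00608
  v term: (1×0.0900)² = 0.00810
Total = 0.0142. Share from v = 0.00810/0.0142 = 0.571.

57.1%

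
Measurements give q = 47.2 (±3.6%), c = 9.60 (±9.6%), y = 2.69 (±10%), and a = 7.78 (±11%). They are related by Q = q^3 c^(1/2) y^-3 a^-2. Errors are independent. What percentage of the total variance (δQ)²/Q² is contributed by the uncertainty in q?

(δQ/Q)² = (3·δq/q)² + (½·δc/c)² + (-3·δy/y)² + (-2·δa/a)²
  q term: (3×0.0360)² = 0.0117
  c term: (0.5×0.0960)² = 0.00230
  y term: (-3×0.100)² = 0.0900
  a term: (-2×0.110)² = 0.0484
Total = 0.152. Share from q = 0.0117/0.152 = 0.0766.

7.66%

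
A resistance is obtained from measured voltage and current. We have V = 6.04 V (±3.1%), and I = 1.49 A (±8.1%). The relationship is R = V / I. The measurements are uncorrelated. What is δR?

Products/powers → add relative errors in quadrature, weighted by exponent:
  (1·δV/V)² = (1×0.0310)² = 0.000961;  (-1·δI/I)² = (-1×0.0810)² = 0.00656
δR/R = √(0.00752) = 0.0867
R = 4.05 Ω, so δR = 0.0867 × 4.05 = 0.352 Ω.

0.352 Ω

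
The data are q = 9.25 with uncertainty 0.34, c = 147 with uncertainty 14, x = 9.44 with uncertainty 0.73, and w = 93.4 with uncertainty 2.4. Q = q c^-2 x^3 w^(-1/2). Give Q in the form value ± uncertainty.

0.0373 ± 0.0113

Relative error in a monomial: (δQ/Q)² = Σ (nᵢ · δxᵢ/xᵢ)².
  (1·δq/q)² = (1×0.0368)² = 0.00135;  (-2·δc/c)² = (-2×0.0952)² = 0.0363;  (3·δx/x)² = (3×0.0773)² = 0.0538;  (−½·δw/w)² = (-0.5×0.0257)² = 0.000165
δQ/Q = √(0.0916) = 0.303
Q = 0.0373, so δQ = 0.303 × 0.0373 = 0.0113.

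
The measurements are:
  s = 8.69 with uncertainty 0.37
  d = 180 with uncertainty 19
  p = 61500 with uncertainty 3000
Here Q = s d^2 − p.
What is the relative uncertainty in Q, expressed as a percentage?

Let w = s·d^2 = 2.82e+05. δw/w = √((1·δs/s)² + (2·δd/d)²) = √(0.00181 + 0.0446) = 0.215, so δw = 60600.
Q = w − p: δQ = √(δw² + δp²) = √(3.68e+09 + 9e+06) = 60700
Q = 2.2e+05, so δQ/Q = 60700/2.2e+05 = 0.276.

27.6%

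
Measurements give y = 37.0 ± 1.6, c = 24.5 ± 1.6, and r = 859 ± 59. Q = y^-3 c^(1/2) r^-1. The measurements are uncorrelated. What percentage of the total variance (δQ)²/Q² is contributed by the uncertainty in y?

(δQ/Q)² = (-3·δy/y)² + (½·δc/c)² + (-1·δr/r)²
  y term: (-3×0.0432)² = 0.0168
  c term: (0.5×0.0653)² = 0.00107
  r term: (-1×0.0687)² = 0.00472
Total = 0.0226. Share from y = 0.0168/0.0226 = 0.744.

74.4%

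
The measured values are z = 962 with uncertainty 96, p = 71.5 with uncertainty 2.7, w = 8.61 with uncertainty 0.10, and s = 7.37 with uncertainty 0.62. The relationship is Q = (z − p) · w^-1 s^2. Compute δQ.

Let u = z − p = 890. δu = √(δz² + δp²) = √(9220 + 7.29) = 96.0, so δu/u = 0.108.
Q is then a monomial in u, w, s:
δQ/Q = √((δu/u)² + (-1·δw/w)² + (2·δs/s)²) = √(0.0116 + 0.000135 + 0.0283) = 0.200
Q = 5620, so δQ = 0.200 × 5620 = 1120.

1120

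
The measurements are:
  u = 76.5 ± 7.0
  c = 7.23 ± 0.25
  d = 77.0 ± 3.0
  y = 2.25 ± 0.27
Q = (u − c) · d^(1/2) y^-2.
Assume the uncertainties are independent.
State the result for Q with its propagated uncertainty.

120 ± 31.4

Let w = u − c = 69.3. δw = √(δu² + δc²) = √(49.0 + 0.0625) = 7.00, so δw/w = 0.101.
Q is then a monomial in w, d, y:
δQ/Q = √((δw/w)² + (½·δd/d)² + (-2·δy/y)²) = √(0.0102 + 0.000379 + 0.0576) = 0.261
Q = 120, so δQ = 0.261 × 120 = 31.4.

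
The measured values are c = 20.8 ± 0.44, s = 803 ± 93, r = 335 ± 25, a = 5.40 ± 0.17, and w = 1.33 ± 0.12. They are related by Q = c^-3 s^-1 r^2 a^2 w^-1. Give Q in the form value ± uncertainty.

0.341 ± 0.0775

Products/powers → add relative errors in quadrature, weighted by exponent:
  (-3·δc/c)² = (-3×0.0212)² = 0.00403;  (-1·δs/s)² = (-1×0.116)² = 0.0134;  (2·δr/r)² = (2×0.0746)² = 0.0223;  (2·δa/a)² = (2×0.0315)² = 0.00396;  (-1·δw/w)² = (-1×0.0902)² = 0.00814
δQ/Q = √(0.0518) = 0.228
Q = 0.341, so δQ = 0.228 × 0.341 = 0.0775.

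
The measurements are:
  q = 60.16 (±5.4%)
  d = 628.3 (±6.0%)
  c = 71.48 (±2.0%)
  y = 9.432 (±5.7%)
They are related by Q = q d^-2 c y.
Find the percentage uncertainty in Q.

14.5%

Each factor contributes (exponent × relative error)² to (δQ/Q)²:
  (1·δq/q)² = (1×0.0540)² = 0.00292;  (-2·δd/d)² = (-2×0.0600)² = 0.0144;  (1·δc/c)² = (1×0.0200)² = 0.000400;  (1·δy/y)² = (1×0.0570)² = 0.00325
δQ/Q = √(0.0210) = 0.145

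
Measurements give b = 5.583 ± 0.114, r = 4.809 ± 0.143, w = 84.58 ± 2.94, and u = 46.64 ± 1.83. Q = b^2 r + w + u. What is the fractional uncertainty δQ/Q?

Let p = b^2·r = 149.9. δp/p = √((2·δb/b)² + (1·δr/r)²) = √(0.00167 + 0.000884) = 0.0505, so δp = 7.57.
Q = p + w + u: δQ = √(δp² + δw² + δu²) = √(57.3 + 8.64 + 3.35) = 8.33
Q = 281.1, so δQ/Q = 8.33/281.1 = 0.0296.

0.0296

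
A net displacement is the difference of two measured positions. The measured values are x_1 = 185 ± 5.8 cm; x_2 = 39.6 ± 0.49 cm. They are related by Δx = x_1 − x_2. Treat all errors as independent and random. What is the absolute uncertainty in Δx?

5.82 cm

Absolute uncertainties add in quadrature for a linear combination:
  (δx_1)² = 33.6;  (δx_2)² = 0.240
δΔx = √(33.9) = 5.82 cm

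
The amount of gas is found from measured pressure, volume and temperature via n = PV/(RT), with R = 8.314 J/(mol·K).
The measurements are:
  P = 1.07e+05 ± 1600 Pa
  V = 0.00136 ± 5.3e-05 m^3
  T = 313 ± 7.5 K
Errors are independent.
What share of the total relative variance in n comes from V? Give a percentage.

(δn/n)² = (1·δP/P)² + (1·δV/V)² + (-1·δT/T)²
  P term: (1×0.0150)² = 0.000224
  V term: (1×0.0390)² = 0.00152
  T term: (-1×0.0240)² = 0.000574
Total = 0.00232. Share from V = 0.00152/0.00232 = 0.656.

65.6%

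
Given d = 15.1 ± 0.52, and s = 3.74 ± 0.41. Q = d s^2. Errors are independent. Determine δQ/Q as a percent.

For a monomial Q ∝ d, s^2, fractional errors add in quadrature:
  (1·δd/d)² = (1×0.0344)² = 0.00119;  (2·δs/s)² = (2×0.110)² = 0.0481
δQ/Q = √(0.0493) = 0.222

22.2%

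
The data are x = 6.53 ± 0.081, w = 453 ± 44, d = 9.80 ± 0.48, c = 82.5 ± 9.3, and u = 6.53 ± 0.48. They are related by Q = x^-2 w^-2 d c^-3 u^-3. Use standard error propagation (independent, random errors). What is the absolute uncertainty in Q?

Since Q is a product/quotient, work with relative uncertainties:
  (-2·δx/x)² = (-2×0.0124)² = 0.000615;  (-2·δw/w)² = (-2×0.0971)² = 0.0377;  (1·δd/d)² = (1×0.0490)² = 0.00240;  (-3·δc/c)² = (-3×0.113)² = 0.114;  (-3·δu/u)² = (-3×0.0735)² = 0.0486
δQ/Q = √(0.204) = 0.451
Q = 7.16e-15, so δQ = 0.451 × 7.16e-15 = 3.23e-15.

3.23e-15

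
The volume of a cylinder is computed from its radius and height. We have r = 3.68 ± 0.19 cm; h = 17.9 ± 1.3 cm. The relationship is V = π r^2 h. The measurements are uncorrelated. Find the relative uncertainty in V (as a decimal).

0.126

Relative error in a monomial: (δV/V)² = Σ (nᵢ · δxᵢ/xᵢ)².
  (2·δr/r)² = (2×0.0516)² = 0.0107;  (1·δh/h)² = (1×0.0726)² = 0.00527
δV/V = √(0.0159) = 0.126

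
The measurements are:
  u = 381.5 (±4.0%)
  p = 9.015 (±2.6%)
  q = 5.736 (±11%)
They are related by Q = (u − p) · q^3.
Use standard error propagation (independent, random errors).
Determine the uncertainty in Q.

Let w = u − p = 372.5. δw = √(δu² + δp²) = √(233 + 0.0549) = 15.3, so δw/w = 0.0410.
Q is then a monomial in w, q:
δQ/Q = √((δw/w)² + (3·δq/q)²) = √(0.00168 + 0.109) = 0.333
Q = 70300, so δQ = 0.333 × 70300 = 23400.

23400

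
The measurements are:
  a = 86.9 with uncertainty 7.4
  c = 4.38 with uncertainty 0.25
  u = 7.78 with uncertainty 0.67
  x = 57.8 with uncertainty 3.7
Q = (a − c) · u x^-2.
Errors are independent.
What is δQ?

Let w = a − c = 82.5. δw = √(δa² + δc²) = √(54.8 + 0.0625) = 7.40, so δw/w = 0.0897.
Q is then a monomial in w, u, x:
δQ/Q = √((δw/w)² + (1·δu/u)² + (-2·δx/x)²) = √(0.00805 + 0.00742 + 0.0164) = 0.178
Q = 0.192, so δQ = 0.178 × 0.192 = 0.0343.

0.0343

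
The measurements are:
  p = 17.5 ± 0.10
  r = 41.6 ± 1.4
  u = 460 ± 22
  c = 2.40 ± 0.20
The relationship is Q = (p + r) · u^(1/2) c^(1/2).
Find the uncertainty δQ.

105

Let w = p + r = 59.1. δw = √(δp² + δr²) = √(0.0100 + 1.96) = 1.40, so δw/w = 0.0237.
Q is then a monomial in w, u, c:
δQ/Q = √((δw/w)² + (½·δu/u)² + (½·δc/c)²) = √(0.000564 + 0.000572 + 0.00174) = 0.0536
Q = 1960, so δQ = 0.0536 × 1960 = 105.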